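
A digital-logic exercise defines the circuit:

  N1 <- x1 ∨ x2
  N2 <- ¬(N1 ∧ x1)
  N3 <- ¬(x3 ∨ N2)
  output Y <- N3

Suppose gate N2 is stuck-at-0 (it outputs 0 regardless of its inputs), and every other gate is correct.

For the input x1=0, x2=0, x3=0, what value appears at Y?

Propagate with N2 forced: N1=0, N2=0 [stuck-at-0], N3=1.
So Y = 1. (Without the fault it would be 0.)

1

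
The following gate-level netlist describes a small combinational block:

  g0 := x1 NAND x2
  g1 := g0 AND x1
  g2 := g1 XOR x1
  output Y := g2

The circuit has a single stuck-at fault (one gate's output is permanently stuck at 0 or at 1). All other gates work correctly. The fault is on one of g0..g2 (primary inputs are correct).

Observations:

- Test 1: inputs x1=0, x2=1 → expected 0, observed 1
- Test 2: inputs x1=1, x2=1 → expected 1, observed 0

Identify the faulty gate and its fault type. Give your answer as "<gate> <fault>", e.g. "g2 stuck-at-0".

g1 stuck-at-1

Fault-free values for test 1 (x1=0, x2=1): g0=1, g1=0, g2=0, giving Y=0. Observed 1.
Test 1: faults giving observed 1 are {g1 stuck-at-1, g2 stuck-at-1}.
Test 2 (x1=1, x2=1): fault-free g0=0, g1=0, g2=1 → 1; observed 0. Eliminates g2 stuck-at-1.
Only g1 stuck-at-1 is consistent with every test.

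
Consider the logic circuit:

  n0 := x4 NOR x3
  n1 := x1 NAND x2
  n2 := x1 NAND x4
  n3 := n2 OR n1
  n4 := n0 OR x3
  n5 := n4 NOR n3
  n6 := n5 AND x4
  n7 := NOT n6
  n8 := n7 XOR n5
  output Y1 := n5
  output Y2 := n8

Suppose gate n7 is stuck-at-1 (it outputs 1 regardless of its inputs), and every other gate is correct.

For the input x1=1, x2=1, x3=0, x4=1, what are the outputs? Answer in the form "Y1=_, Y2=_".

Y1=1, Y2=0

Propagate with n7 forced: n0=0, n1=0, n2=0, n3=0, n4=0, n5=1, n6=1, n7=1 [stuck-at-1], n8=0.
So the outputs are Y1=1, Y2=0. (Without the fault they would be Y1=1, Y2=1.)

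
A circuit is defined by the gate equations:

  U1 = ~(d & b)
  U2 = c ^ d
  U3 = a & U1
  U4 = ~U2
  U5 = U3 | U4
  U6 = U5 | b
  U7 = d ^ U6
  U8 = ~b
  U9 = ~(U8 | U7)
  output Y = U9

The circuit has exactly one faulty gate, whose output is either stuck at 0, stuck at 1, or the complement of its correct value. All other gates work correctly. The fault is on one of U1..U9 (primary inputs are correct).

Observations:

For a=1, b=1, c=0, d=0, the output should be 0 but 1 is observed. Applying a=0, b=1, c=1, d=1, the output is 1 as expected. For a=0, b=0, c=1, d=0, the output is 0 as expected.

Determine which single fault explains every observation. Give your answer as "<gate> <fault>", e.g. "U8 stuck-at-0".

Fault-free values for test 1 (a=1, b=1, c=0, d=0): U1=1, U2=0, U3=1, U4=1, U5=1, U6=1, U7=1, U8=0, U9=0, giving Y=0. Observed 1.
Test 1: faults giving observed 1 are {U6 stuck-at-0, U6 inverted output, U7 stuck-at-0, U7 inverted output, U9 stuck-at-1, U9 inverted output}.
Test 2 (a=0, b=1, c=1, d=1): fault-free U1=0, U2=0, U3=0, U4=1, U5=1, U6=1, U7=0, U8=0, U9=1 → 1; observed 1. Eliminates U6 stuck-at-0, U6 inverted output, U7 inverted output, U9 inverted output.
Test 3 (a=0, b=0, c=1, d=0): fault-free U1=1, U2=1, U3=0, U4=0, U5=0, U6=0, U7=0, U8=1, U9=0 → 0; observed 0. Eliminates U9 stuck-at-1.
Only U7 stuck-at-0 is consistent with every test.

U7 stuck-at-0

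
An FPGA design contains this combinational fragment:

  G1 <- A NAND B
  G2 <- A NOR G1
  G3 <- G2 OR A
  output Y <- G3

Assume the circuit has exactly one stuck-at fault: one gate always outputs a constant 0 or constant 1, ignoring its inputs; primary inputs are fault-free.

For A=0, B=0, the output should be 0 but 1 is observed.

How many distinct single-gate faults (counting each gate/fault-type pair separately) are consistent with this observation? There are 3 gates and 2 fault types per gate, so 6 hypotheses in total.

Fault-free: G1=1, G2=0, G3=0 → 0. Observed 1.
  G1 stuck-at-0: output 1 ✓
  G1 stuck-at-1: output 0 ✗
  G2 stuck-at-0: output 0 ✗
  G2 stuck-at-1: output 1 ✓
  G3 stuck-at-0: output 0 ✗
  G3 stuck-at-1: output 1 ✓
Consistent faults: {G1 stuck-at-0, G2 stuck-at-1, G3 stuck-at-1} — 3 in all.

3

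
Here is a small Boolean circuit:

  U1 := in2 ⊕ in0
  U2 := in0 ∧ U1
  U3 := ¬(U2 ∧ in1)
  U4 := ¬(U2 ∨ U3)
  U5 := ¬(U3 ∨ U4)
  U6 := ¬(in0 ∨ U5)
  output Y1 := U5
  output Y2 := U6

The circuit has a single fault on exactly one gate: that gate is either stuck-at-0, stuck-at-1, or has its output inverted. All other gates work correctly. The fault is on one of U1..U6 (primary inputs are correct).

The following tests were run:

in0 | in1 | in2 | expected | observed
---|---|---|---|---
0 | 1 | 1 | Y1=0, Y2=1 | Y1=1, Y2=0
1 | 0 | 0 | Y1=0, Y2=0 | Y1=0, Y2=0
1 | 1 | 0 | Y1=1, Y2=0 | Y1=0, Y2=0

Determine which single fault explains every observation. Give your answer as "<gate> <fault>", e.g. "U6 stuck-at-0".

U2 inverted output

Fault-free values for test 1 (in0=0, in1=1, in2=1): U1=1, U2=0, U3=1, U4=0, U5=0, U6=1, giving Y1=0, Y2=1. Observed Y1=1, Y2=0.
Test 1: faults giving observed Y1=1, Y2=0 are {U2 stuck-at-1, U2 inverted output, U5 stuck-at-1, U5 inverted output}.
Test 2 (in0=1, in1=0, in2=0): fault-free U1=1, U2=1, U3=1, U4=0, U5=0, U6=0 → Y1=0, Y2=0; observed Y1=0, Y2=0. Eliminates U5 stuck-at-1, U5 inverted output.
Test 3 (in0=1, in1=1, in2=0): fault-free U1=1, U2=1, U3=0, U4=0, U5=1, U6=0 → Y1=1, Y2=0; observed Y1=0, Y2=0. Eliminates U2 stuck-at-1.
Only U2 inverted output is consistent with every test.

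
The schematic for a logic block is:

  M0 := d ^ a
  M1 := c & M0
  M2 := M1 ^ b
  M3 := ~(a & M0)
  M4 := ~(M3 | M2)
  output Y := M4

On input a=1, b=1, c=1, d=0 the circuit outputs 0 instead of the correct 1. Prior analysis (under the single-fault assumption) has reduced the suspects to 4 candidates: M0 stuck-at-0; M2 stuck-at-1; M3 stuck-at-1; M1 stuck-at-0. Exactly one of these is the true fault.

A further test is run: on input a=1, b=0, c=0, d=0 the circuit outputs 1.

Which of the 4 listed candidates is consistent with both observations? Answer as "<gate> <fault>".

Evaluate each candidate on input a=1, b=0, c=0, d=0:
  M0 stuck-at-0: M0=0 [stuck-at-0], M1=0, M2=0, M3=1, M4=0 → 0 — eliminated
  M2 stuck-at-1: M0=1, M1=0, M2=1 [stuck-at-1], M3=0, M4=0 → 0 — eliminated
  M3 stuck-at-1: M0=1, M1=0, M2=0, M3=1 [stuck-at-1], M4=0 → 0 — eliminated
  M1 stuck-at-0: M0=1, M1=0 [stuck-at-0], M2=0, M3=0, M4=1 → 1 — matches
Only M1 stuck-at-0 reproduces the observed 1.

M1 stuck-at-0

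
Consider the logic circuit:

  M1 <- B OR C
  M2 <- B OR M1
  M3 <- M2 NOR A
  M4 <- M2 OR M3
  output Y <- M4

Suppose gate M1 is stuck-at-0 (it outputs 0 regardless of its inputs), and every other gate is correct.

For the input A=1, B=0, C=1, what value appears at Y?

0

Propagate with M1 forced: M1=0 [stuck-at-0], M2=0, M3=0, M4=0.
So Y = 0. (Without the fault it would be 1.)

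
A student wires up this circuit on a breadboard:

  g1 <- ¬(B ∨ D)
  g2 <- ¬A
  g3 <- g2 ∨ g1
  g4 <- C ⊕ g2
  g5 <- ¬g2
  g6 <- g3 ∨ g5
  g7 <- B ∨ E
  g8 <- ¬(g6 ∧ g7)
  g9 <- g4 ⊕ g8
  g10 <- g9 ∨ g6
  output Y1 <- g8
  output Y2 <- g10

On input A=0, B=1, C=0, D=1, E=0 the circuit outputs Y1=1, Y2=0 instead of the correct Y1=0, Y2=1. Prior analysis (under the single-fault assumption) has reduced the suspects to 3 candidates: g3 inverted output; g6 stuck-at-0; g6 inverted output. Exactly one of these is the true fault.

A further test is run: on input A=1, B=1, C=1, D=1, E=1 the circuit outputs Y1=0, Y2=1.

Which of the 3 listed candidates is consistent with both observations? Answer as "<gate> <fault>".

g3 inverted output

Evaluate each candidate on input A=1, B=1, C=1, D=1, E=1:
  g3 inverted output: g1=0, g2=0, g3=1 [inverted output], g4=1, g5=1, g6=1, g7=1, g8=0, g9=1, g10=1 → Y1=0, Y2=1 — matches
  g6 stuck-at-0: g1=0, g2=0, g3=0, g4=1, g5=1, g6=0 [stuck-at-0], g7=1, g8=1, g9=0, g10=0 → Y1=1, Y2=0 — eliminated
  g6 inverted output: g1=0, g2=0, g3=0, g4=1, g5=1, g6=0 [inverted output], g7=1, g8=1, g9=0, g10=0 → Y1=1, Y2=0 — eliminated
Only g3 inverted output reproduces the observed Y1=0, Y2=1.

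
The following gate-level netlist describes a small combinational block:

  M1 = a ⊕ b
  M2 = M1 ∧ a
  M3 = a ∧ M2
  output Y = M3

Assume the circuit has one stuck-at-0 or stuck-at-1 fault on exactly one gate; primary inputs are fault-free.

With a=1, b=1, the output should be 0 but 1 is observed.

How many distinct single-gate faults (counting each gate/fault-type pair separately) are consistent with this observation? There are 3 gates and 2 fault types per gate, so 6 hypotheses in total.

3

Fault-free: M1=0, M2=0, M3=0 → 0. Observed 1.
  M1 stuck-at-0: output 0 ✗
  M1 stuck-at-1: output 1 ✓
  M2 stuck-at-0: output 0 ✗
  M2 stuck-at-1: output 1 ✓
  M3 stuck-at-0: output 0 ✗
  M3 stuck-at-1: output 1 ✓
Consistent faults: {M1 stuck-at-1, M2 stuck-at-1, M3 stuck-at-1} — 3 in all.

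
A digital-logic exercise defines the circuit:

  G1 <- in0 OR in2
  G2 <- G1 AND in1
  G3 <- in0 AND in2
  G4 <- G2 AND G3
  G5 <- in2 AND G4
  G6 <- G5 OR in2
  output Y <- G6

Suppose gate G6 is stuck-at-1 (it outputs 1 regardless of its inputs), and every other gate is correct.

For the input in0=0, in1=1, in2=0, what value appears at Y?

Propagate with G6 forced: G1=0, G2=0, G3=0, G4=0, G5=0, G6=1 [stuck-at-1].
So Y = 1. (Without the fault it would be 0.)

1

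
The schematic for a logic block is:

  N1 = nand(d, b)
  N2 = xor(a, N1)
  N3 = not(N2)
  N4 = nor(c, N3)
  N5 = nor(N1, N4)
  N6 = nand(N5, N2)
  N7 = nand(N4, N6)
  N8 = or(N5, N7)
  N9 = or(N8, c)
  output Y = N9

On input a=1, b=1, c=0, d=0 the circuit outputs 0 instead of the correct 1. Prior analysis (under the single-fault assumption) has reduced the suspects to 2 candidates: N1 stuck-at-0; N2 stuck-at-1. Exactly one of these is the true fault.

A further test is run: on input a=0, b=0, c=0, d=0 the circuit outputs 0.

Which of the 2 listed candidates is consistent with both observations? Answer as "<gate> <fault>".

N2 stuck-at-1

Evaluate each candidate on input a=0, b=0, c=0, d=0:
  N1 stuck-at-0: N1=0 [stuck-at-0], N2=0, N3=1, N4=0, N5=1, N6=1, N7=1, N8=1, N9=1 → 1 — eliminated
  N2 stuck-at-1: N1=1, N2=1 [stuck-at-1], N3=0, N4=1, N5=0, N6=1, N7=0, N8=0, N9=0 → 0 — matches
Only N2 stuck-at-1 reproduces the observed 0.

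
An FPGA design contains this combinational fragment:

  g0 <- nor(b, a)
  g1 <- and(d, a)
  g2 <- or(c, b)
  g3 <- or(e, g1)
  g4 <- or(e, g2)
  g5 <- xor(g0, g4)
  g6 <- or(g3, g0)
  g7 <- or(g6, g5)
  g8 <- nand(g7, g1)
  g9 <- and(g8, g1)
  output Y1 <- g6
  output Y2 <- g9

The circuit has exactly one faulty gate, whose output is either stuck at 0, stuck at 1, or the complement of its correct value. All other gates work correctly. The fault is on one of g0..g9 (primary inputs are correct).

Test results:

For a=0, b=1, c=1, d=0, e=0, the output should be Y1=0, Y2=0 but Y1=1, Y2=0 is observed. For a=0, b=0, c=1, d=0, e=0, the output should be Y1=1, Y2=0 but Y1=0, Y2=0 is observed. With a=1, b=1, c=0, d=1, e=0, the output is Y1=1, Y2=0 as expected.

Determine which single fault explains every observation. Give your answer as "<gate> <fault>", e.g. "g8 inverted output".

g0 inverted output

Fault-free values for test 1 (a=0, b=1, c=1, d=0, e=0): g0=0, g1=0, g2=1, g3=0, g4=1, g5=1, g6=0, g7=1, g8=1, g9=0, giving Y1=0, Y2=0. Observed Y1=1, Y2=0.
Test 1: faults giving observed Y1=1, Y2=0 are {g0 stuck-at-1, g0 inverted output, g1 stuck-at-1, g1 inverted output, g3 stuck-at-1, g3 inverted output, g6 stuck-at-1, g6 inverted output}.
Test 2 (a=0, b=0, c=1, d=0, e=0): fault-free g0=1, g1=0, g2=1, g3=0, g4=1, g5=0, g6=1, g7=1, g8=1, g9=0 → Y1=1, Y2=0; observed Y1=0, Y2=0. Eliminates g0 stuck-at-1, g1 stuck-at-1, g1 inverted output, g3 stuck-at-1, g3 inverted output, g6 stuck-at-1.
Test 3 (a=1, b=1, c=0, d=1, e=0): fault-free g0=0, g1=1, g2=1, g3=1, g4=1, g5=1, g6=1, g7=1, g8=0, g9=0 → Y1=1, Y2=0; observed Y1=1, Y2=0. Eliminates g6 inverted output.
Only g0 inverted output is consistent with every test.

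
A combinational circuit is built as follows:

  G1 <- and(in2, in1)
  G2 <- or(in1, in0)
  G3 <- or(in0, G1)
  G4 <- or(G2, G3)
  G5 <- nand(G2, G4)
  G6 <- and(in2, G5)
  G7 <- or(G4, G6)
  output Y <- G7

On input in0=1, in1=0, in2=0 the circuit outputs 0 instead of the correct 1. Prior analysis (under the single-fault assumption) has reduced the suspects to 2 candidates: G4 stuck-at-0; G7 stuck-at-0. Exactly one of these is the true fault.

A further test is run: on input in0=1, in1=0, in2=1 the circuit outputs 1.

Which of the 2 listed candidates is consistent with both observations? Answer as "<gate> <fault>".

Evaluate each candidate on input in0=1, in1=0, in2=1:
  G4 stuck-at-0: G1=0, G2=1, G3=1, G4=0 [stuck-at-0], G5=1, G6=1, G7=1 → 1 — matches
  G7 stuck-at-0: G1=0, G2=1, G3=1, G4=1, G5=0, G6=0, G7=0 [stuck-at-0] → 0 — eliminated
Only G4 stuck-at-0 reproduces the observed 1.

G4 stuck-at-0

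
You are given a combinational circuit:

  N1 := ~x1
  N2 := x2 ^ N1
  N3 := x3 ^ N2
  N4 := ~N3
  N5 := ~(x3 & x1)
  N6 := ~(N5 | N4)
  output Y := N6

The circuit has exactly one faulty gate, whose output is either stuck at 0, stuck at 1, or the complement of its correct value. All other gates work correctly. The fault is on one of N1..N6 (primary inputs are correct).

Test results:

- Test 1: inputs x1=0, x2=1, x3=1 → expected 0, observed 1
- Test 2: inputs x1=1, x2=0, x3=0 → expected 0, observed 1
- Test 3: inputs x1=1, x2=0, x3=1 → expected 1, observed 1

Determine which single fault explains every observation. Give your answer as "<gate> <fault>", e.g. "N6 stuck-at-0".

N6 stuck-at-1

Fault-free values for test 1 (x1=0, x2=1, x3=1): N1=1, N2=0, N3=1, N4=0, N5=1, N6=0, giving Y=0. Observed 1.
Test 1: faults giving observed 1 are {N5 stuck-at-0, N5 inverted output, N6 stuck-at-1, N6 inverted output}.
Test 2 (x1=1, x2=0, x3=0): fault-free N1=0, N2=0, N3=0, N4=1, N5=1, N6=0 → 0; observed 1. Eliminates N5 stuck-at-0, N5 inverted output.
Test 3 (x1=1, x2=0, x3=1): fault-free N1=0, N2=0, N3=1, N4=0, N5=0, N6=1 → 1; observed 1. Eliminates N6 inverted output.
Only N6 stuck-at-1 is consistent with every test.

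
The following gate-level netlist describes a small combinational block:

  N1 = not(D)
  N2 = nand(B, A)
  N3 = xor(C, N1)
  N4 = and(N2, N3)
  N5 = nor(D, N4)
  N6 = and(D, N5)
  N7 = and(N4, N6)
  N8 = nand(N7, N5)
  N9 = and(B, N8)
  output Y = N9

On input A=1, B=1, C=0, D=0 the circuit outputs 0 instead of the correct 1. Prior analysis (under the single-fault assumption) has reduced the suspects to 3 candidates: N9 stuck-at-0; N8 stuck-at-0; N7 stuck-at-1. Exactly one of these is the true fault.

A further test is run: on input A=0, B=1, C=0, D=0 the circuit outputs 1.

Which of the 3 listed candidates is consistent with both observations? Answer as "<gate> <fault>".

Evaluate each candidate on input A=0, B=1, C=0, D=0:
  N9 stuck-at-0: N1=1, N2=1, N3=1, N4=1, N5=0, N6=0, N7=0, N8=1, N9=0 [stuck-at-0] → 0 — eliminated
  N8 stuck-at-0: N1=1, N2=1, N3=1, N4=1, N5=0, N6=0, N7=0, N8=0 [stuck-at-0], N9=0 → 0 — eliminated
  N7 stuck-at-1: N1=1, N2=1, N3=1, N4=1, N5=0, N6=0, N7=1 [stuck-at-1], N8=1, N9=1 → 1 — matches
Only N7 stuck-at-1 reproduces the observed 1.

N7 stuck-at-1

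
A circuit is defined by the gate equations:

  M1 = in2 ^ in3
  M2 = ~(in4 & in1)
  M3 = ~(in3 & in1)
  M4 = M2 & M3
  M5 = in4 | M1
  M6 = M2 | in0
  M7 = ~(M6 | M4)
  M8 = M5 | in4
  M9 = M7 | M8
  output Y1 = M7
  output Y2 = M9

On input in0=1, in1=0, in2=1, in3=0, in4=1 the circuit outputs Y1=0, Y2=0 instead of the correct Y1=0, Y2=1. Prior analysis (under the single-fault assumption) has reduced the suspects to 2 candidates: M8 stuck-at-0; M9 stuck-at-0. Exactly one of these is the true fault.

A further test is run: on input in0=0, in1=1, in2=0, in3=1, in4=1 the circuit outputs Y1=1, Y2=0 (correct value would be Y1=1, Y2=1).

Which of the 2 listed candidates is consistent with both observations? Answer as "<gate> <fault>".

M9 stuck-at-0

Evaluate each candidate on input in0=0, in1=1, in2=0, in3=1, in4=1:
  M8 stuck-at-0: M1=1, M2=0, M3=0, M4=0, M5=1, M6=0, M7=1, M8=0 [stuck-at-0], M9=1 → Y1=1, Y2=1 — eliminated
  M9 stuck-at-0: M1=1, M2=0, M3=0, M4=0, M5=1, M6=0, M7=1, M8=1, M9=0 [stuck-at-0] → Y1=1, Y2=0 — matches
Only M9 stuck-at-0 reproduces the observed Y1=1, Y2=0.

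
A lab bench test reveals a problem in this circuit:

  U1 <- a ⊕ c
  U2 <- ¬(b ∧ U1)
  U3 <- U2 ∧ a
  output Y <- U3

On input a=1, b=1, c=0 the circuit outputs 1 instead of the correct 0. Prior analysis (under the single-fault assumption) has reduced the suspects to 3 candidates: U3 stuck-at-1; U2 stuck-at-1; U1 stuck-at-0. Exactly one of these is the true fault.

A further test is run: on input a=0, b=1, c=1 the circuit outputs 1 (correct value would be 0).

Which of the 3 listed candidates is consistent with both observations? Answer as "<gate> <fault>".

Evaluate each candidate on input a=0, b=1, c=1:
  U3 stuck-at-1: U1=1, U2=0, U3=1 [stuck-at-1] → 1 — matches
  U2 stuck-at-1: U1=1, U2=1 [stuck-at-1], U3=0 → 0 — eliminated
  U1 stuck-at-0: U1=0 [stuck-at-0], U2=1, U3=0 → 0 — eliminated
Only U3 stuck-at-1 reproduces the observed 1.

U3 stuck-at-1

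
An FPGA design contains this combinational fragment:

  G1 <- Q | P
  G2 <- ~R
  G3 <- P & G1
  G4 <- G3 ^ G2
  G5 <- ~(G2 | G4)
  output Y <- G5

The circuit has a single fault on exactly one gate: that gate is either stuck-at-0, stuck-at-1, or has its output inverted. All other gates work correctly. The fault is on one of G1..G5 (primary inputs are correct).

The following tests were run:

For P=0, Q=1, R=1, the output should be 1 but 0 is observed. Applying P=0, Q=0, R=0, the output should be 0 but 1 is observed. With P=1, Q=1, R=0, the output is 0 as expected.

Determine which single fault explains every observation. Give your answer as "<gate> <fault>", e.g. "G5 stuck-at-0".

G2 inverted output

Fault-free values for test 1 (P=0, Q=1, R=1): G1=1, G2=0, G3=0, G4=0, G5=1, giving Y=1. Observed 0.
Test 1: faults giving observed 0 are {G2 stuck-at-1, G2 inverted output, G3 stuck-at-1, G3 inverted output, G4 stuck-at-1, G4 inverted output, G5 stuck-at-0, G5 inverted output}.
Test 2 (P=0, Q=0, R=0): fault-free G1=0, G2=1, G3=0, G4=1, G5=0 → 0; observed 1. Eliminates G2 stuck-at-1, G3 stuck-at-1, G3 inverted output, G4 stuck-at-1, G4 inverted output, G5 stuck-at-0.
Test 3 (P=1, Q=1, R=0): fault-free G1=1, G2=1, G3=1, G4=0, G5=0 → 0; observed 0. Eliminates G5 inverted output.
Only G2 inverted output is consistent with every test.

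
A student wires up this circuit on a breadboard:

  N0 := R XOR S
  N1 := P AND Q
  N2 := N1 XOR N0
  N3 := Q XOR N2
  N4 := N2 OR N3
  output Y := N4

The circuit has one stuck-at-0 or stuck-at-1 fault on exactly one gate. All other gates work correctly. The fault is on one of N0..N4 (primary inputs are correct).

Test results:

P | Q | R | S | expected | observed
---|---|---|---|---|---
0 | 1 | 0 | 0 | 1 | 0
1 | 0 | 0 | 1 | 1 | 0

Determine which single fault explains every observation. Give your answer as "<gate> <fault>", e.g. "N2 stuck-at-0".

Fault-free values for test 1 (P=0, Q=1, R=0, S=0): N0=0, N1=0, N2=0, N3=1, N4=1, giving Y=1. Observed 0.
Test 1: faults giving observed 0 are {N3 stuck-at-0, N4 stuck-at-0}.
Test 2 (P=1, Q=0, R=0, S=1): fault-free N0=1, N1=0, N2=1, N3=1, N4=1 → 1; observed 0. Eliminates N3 stuck-at-0.
Only N4 stuck-at-0 is consistent with every test.

N4 stuck-at-0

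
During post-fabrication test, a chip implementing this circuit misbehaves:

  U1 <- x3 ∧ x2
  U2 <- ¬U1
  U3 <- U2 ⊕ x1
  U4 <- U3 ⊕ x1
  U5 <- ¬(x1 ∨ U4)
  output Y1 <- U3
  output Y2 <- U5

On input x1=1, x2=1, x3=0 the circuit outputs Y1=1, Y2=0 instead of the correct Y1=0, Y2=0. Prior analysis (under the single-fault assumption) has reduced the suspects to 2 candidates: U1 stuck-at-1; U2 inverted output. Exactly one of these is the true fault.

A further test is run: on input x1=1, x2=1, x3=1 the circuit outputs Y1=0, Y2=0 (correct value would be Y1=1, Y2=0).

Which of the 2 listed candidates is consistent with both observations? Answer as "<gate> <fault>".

U2 inverted output

Evaluate each candidate on input x1=1, x2=1, x3=1:
  U1 stuck-at-1: U1=1 [stuck-at-1], U2=0, U3=1, U4=0, U5=0 → Y1=1, Y2=0 — eliminated
  U2 inverted output: U1=1, U2=1 [inverted output], U3=0, U4=1, U5=0 → Y1=0, Y2=0 — matches
Only U2 inverted output reproduces the observed Y1=0, Y2=0.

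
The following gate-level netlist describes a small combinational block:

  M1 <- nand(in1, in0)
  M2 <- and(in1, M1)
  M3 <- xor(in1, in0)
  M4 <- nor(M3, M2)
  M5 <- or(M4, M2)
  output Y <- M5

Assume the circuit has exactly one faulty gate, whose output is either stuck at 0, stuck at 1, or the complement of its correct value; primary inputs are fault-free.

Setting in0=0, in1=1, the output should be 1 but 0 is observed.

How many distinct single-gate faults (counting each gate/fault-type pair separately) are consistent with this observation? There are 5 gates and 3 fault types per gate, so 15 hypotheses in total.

Fault-free: M1=1, M2=1, M3=1, M4=0, M5=1 → 1. Observed 0.
  M1: stuck-at-0, inverted output ✓; others ✗
  M2: stuck-at-0, inverted output ✓; others ✗
  M3: none of the 3 fault types match ✗
  M4: none of the 3 fault types match ✗
  M5: stuck-at-0, inverted output ✓; others ✗
Consistent faults: {M1 stuck-at-0, M1 inverted output, M2 stuck-at-0, M2 inverted output, M5 stuck-at-0, M5 inverted output} — 6 in all.

6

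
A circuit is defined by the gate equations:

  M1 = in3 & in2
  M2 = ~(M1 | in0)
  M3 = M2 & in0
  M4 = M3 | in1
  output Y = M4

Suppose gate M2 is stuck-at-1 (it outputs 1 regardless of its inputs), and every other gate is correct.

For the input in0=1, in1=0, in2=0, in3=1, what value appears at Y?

Propagate with M2 forced: M1=0, M2=1 [stuck-at-1], M3=1, M4=1.
So Y = 1. (Without the fault it would be 0.)

1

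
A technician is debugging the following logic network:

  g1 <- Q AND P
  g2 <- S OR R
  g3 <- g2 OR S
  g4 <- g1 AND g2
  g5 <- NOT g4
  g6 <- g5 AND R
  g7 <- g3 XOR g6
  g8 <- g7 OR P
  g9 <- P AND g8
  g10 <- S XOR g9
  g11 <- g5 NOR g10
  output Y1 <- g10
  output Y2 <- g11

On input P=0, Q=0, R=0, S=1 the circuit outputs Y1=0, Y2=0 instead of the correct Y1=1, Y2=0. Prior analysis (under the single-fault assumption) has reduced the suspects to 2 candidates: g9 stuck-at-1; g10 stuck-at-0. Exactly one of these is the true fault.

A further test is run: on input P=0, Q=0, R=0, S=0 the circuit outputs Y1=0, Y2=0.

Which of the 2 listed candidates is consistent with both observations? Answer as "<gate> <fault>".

g10 stuck-at-0

Evaluate each candidate on input P=0, Q=0, R=0, S=0:
  g9 stuck-at-1: g1=0, g2=0, g3=0, g4=0, g5=1, g6=0, g7=0, g8=0, g9=1 [stuck-at-1], g10=1, g11=0 → Y1=1, Y2=0 — eliminated
  g10 stuck-at-0: g1=0, g2=0, g3=0, g4=0, g5=1, g6=0, g7=0, g8=0, g9=0, g10=0 [stuck-at-0], g11=0 → Y1=0, Y2=0 — matches
Only g10 stuck-at-0 reproduces the observed Y1=0, Y2=0.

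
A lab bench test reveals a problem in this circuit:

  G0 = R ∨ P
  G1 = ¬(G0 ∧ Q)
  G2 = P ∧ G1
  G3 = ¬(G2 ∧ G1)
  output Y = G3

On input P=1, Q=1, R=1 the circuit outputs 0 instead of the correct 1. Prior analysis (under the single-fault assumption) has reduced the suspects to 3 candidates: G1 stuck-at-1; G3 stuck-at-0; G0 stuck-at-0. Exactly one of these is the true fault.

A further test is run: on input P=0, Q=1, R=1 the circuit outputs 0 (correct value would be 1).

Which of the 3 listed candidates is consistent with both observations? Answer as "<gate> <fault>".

Evaluate each candidate on input P=0, Q=1, R=1:
  G1 stuck-at-1: G0=1, G1=1 [stuck-at-1], G2=0, G3=1 → 1 — eliminated
  G3 stuck-at-0: G0=1, G1=0, G2=0, G3=0 [stuck-at-0] → 0 — matches
  G0 stuck-at-0: G0=0 [stuck-at-0], G1=1, G2=0, G3=1 → 1 — eliminated
Only G3 stuck-at-0 reproduces the observed 0.

G3 stuck-at-0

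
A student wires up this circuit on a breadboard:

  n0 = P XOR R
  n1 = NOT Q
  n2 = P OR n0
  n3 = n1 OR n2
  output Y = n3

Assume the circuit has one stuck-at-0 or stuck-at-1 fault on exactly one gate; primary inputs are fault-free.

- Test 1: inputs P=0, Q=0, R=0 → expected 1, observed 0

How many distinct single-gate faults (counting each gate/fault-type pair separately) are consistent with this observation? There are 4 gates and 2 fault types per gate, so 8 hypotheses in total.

Fault-free: n0=0, n1=1, n2=0, n3=1 → 1. Observed 0.
  n0 stuck-at-0: output 1 ✗
  n0 stuck-at-1: output 1 ✗
  n1 stuck-at-0: output 0 ✓
  n1 stuck-at-1: output 1 ✗
  n2 stuck-at-0: output 1 ✗
  n2 stuck-at-1: output 1 ✗
  n3 stuck-at-0: output 0 ✓
  n3 stuck-at-1: output 1 ✗
Consistent faults: {n1 stuck-at-0, n3 stuck-at-0} — 2 in all.

2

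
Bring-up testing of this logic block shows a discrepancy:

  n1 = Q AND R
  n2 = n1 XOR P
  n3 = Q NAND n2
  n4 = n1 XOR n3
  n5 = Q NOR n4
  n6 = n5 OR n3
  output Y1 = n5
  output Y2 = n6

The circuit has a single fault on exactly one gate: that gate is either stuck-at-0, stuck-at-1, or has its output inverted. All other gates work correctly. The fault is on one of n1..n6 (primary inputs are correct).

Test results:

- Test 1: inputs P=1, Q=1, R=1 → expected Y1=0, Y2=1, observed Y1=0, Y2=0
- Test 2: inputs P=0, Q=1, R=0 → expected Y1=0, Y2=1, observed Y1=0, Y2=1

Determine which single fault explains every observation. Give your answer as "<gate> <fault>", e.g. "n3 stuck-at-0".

n1 stuck-at-0

Fault-free values for test 1 (P=1, Q=1, R=1): n1=1, n2=0, n3=1, n4=0, n5=0, n6=1, giving Y1=0, Y2=1. Observed Y1=0, Y2=0.
Test 1: faults giving observed Y1=0, Y2=0 are {n1 stuck-at-0, n1 inverted output, n2 stuck-at-1, n2 inverted output, n3 stuck-at-0, n3 inverted output, n6 stuck-at-0, n6 inverted output}.
Test 2 (P=0, Q=1, R=0): fault-free n1=0, n2=0, n3=1, n4=1, n5=0, n6=1 → Y1=0, Y2=1; observed Y1=0, Y2=1. Eliminates n1 inverted output, n2 stuck-at-1, n2 inverted output, n3 stuck-at-0, n3 inverted output, n6 stuck-at-0, n6 inverted output.
Only n1 stuck-at-0 is consistent with every test.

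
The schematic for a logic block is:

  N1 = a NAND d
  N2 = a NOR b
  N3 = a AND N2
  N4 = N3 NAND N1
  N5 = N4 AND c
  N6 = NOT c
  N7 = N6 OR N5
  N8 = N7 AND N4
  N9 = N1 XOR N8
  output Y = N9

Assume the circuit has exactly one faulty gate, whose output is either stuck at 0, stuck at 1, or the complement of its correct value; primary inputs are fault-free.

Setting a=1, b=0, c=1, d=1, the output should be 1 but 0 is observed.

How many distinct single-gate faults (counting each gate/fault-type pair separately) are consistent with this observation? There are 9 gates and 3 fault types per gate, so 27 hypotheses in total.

Fault-free: N1=0, N2=0, N3=0, N4=1, N5=1, N6=0, N7=1, N8=1, N9=1 → 1. Observed 0.
  N1: stuck-at-1, inverted output ✓; others ✗
  N2: none of the 3 fault types match ✗
  N3: none of the 3 fault types match ✗
  N4: stuck-at-0, inverted output ✓; others ✗
  N5: stuck-at-0, inverted output ✓; others ✗
  N6: none of the 3 fault types match ✗
  N7: stuck-at-0, inverted output ✓; others ✗
  N8: stuck-at-0, inverted output ✓; others ✗
  N9: stuck-at-0, inverted output ✓; others ✗
Consistent faults: {N1 stuck-at-1, N1 inverted output, N4 stuck-at-0, N4 inverted output, N5 stuck-at-0, N5 inverted output, N7 stuck-at-0, N7 inverted output, N8 stuck-at-0, N8 inverted output, N9 stuck-at-0, N9 inverted output} — 12 in all.

12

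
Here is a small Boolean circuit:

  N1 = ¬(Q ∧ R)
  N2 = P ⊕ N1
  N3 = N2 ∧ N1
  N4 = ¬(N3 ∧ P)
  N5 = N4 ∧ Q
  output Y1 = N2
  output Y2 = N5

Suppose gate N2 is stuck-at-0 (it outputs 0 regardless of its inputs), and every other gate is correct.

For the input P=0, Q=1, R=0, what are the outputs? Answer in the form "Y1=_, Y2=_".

Propagate with N2 forced: N1=1, N2=0 [stuck-at-0], N3=0, N4=1, N5=1.
So the outputs are Y1=0, Y2=1. (Without the fault they would be Y1=1, Y2=1.)

Y1=0, Y2=1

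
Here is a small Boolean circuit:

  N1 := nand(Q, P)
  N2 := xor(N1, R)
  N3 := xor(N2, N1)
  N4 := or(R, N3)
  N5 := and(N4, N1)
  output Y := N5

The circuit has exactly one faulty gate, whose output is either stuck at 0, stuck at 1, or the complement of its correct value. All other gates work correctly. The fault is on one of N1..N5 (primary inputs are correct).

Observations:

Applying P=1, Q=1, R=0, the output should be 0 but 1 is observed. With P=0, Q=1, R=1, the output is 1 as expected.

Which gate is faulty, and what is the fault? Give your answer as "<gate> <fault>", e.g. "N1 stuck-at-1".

Fault-free values for test 1 (P=1, Q=1, R=0): N1=0, N2=0, N3=0, N4=0, N5=0, giving Y=0. Observed 1.
Test 1: faults giving observed 1 are {N5 stuck-at-1, N5 inverted output}.
Test 2 (P=0, Q=1, R=1): fault-free N1=1, N2=0, N3=1, N4=1, N5=1 → 1; observed 1. Eliminates N5 inverted output.
Only N5 stuck-at-1 is consistent with every test.

N5 stuck-at-1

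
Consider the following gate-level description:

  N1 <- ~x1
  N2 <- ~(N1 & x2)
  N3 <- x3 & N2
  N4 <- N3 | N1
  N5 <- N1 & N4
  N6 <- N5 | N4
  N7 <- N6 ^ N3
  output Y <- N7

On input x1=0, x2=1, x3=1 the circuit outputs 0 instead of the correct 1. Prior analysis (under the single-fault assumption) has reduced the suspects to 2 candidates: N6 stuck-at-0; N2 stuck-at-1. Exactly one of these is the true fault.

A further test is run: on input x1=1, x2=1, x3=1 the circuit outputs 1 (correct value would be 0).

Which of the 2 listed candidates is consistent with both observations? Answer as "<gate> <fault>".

Evaluate each candidate on input x1=1, x2=1, x3=1:
  N6 stuck-at-0: N1=0, N2=1, N3=1, N4=1, N5=0, N6=0 [stuck-at-0], N7=1 → 1 — matches
  N2 stuck-at-1: N1=0, N2=1 [stuck-at-1], N3=1, N4=1, N5=0, N6=1, N7=0 → 0 — eliminated
Only N6 stuck-at-0 reproduces the observed 1.

N6 stuck-at-0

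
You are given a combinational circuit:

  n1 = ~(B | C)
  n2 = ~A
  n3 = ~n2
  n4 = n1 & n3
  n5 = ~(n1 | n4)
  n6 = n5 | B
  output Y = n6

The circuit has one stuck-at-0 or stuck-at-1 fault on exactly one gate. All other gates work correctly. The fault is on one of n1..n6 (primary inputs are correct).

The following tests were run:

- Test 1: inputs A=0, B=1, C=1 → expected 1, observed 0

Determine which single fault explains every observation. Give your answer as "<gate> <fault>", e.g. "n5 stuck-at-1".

Fault-free values for test 1 (A=0, B=1, C=1): n1=0, n2=1, n3=0, n4=0, n5=1, n6=1, giving Y=1. Observed 0.
Test 1: faults giving observed 0 are {n6 stuck-at-0}.
Only n6 stuck-at-0 is consistent with every test.

n6 stuck-at-0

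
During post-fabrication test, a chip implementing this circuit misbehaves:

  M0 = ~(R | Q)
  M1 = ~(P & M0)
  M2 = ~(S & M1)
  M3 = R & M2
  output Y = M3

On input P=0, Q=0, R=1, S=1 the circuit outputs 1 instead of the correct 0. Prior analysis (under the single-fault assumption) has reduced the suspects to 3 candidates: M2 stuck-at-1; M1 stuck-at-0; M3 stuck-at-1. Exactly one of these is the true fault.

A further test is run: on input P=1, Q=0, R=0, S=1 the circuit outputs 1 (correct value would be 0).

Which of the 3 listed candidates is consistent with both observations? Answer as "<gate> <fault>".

M3 stuck-at-1

Evaluate each candidate on input P=1, Q=0, R=0, S=1:
  M2 stuck-at-1: M0=1, M1=0, M2=1 [stuck-at-1], M3=0 → 0 — eliminated
  M1 stuck-at-0: M0=1, M1=0 [stuck-at-0], M2=1, M3=0 → 0 — eliminated
  M3 stuck-at-1: M0=1, M1=0, M2=1, M3=1 [stuck-at-1] → 1 — matches
Only M3 stuck-at-1 reproduces the observed 1.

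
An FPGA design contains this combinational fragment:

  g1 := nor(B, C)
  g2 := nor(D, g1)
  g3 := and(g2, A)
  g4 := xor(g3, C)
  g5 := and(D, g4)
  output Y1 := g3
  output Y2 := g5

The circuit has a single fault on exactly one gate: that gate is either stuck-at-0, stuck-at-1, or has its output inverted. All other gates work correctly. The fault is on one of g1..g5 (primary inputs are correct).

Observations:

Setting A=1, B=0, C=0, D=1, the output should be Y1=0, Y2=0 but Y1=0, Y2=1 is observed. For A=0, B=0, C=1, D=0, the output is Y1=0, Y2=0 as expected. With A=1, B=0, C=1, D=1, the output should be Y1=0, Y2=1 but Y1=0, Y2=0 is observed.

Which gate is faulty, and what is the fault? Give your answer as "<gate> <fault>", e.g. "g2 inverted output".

Fault-free values for test 1 (A=1, B=0, C=0, D=1): g1=1, g2=0, g3=0, g4=0, g5=0, giving Y1=0, Y2=0. Observed Y1=0, Y2=1.
Test 1: faults giving observed Y1=0, Y2=1 are {g4 stuck-at-1, g4 inverted output, g5 stuck-at-1, g5 inverted output}.
Test 2 (A=0, B=0, C=1, D=0): fault-free g1=0, g2=1, g3=0, g4=1, g5=0 → Y1=0, Y2=0; observed Y1=0, Y2=0. Eliminates g5 stuck-at-1, g5 inverted output.
Test 3 (A=1, B=0, C=1, D=1): fault-free g1=0, g2=0, g3=0, g4=1, g5=1 → Y1=0, Y2=1; observed Y1=0, Y2=0. Eliminates g4 stuck-at-1.
Only g4 inverted output is consistent with every test.

g4 inverted output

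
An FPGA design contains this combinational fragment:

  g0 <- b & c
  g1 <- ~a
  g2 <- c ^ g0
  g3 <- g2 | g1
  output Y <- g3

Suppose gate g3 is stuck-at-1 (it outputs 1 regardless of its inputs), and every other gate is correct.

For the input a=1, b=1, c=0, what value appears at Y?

1

Propagate with g3 forced: g0=0, g1=0, g2=0, g3=1 [stuck-at-1].
So Y = 1. (Without the fault it would be 0.)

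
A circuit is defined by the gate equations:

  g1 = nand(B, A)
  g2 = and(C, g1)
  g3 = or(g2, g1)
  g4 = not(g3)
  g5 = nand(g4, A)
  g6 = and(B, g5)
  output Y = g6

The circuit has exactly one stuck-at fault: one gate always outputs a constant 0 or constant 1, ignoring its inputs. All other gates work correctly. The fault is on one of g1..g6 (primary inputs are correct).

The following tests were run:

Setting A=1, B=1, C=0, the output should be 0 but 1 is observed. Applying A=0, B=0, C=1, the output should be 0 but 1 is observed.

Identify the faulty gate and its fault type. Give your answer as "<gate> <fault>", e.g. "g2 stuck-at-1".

g6 stuck-at-1

Fault-free values for test 1 (A=1, B=1, C=0): g1=0, g2=0, g3=0, g4=1, g5=0, g6=0, giving Y=0. Observed 1.
Test 1: faults giving observed 1 are {g1 stuck-at-1, g2 stuck-at-1, g3 stuck-at-1, g4 stuck-at-0, g5 stuck-at-1, g6 stuck-at-1}.
Test 2 (A=0, B=0, C=1): fault-free g1=1, g2=1, g3=1, g4=0, g5=1, g6=0 → 0; observed 1. Eliminates g1 stuck-at-1, g2 stuck-at-1, g3 stuck-at-1, g4 stuck-at-0, g5 stuck-at-1.
Only g6 stuck-at-1 is consistent with every test.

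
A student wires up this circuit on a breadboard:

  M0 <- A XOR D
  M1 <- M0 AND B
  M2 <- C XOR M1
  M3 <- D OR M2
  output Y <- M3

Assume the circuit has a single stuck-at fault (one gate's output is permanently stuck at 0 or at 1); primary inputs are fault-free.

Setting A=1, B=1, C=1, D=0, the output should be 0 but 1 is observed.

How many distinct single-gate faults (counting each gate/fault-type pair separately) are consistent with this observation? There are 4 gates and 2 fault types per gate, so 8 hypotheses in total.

Fault-free: M0=1, M1=1, M2=0, M3=0 → 0. Observed 1.
  M0 stuck-at-0: output 1 ✓
  M0 stuck-at-1: output 0 ✗
  M1 stuck-at-0: output 1 ✓
  M1 stuck-at-1: output 0 ✗
  M2 stuck-at-0: output 0 ✗
  M2 stuck-at-1: output 1 ✓
  M3 stuck-at-0: output 0 ✗
  M3 stuck-at-1: output 1 ✓
Consistent faults: {M0 stuck-at-0, M1 stuck-at-0, M2 stuck-at-1, M3 stuck-at-1} — 4 in all.

4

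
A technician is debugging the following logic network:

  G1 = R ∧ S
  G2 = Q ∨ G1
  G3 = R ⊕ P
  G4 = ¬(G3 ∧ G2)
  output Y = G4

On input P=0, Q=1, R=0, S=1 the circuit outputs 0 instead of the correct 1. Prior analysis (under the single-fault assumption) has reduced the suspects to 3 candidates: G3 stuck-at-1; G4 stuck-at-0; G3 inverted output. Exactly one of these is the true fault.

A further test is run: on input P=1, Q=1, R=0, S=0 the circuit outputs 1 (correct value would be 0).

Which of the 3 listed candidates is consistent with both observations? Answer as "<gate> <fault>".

Evaluate each candidate on input P=1, Q=1, R=0, S=0:
  G3 stuck-at-1: G1=0, G2=1, G3=1 [stuck-at-1], G4=0 → 0 — eliminated
  G4 stuck-at-0: G1=0, G2=1, G3=1, G4=0 [stuck-at-0] → 0 — eliminated
  G3 inverted output: G1=0, G2=1, G3=0 [inverted output], G4=1 → 1 — matches
Only G3 inverted output reproduces the observed 1.

G3 inverted output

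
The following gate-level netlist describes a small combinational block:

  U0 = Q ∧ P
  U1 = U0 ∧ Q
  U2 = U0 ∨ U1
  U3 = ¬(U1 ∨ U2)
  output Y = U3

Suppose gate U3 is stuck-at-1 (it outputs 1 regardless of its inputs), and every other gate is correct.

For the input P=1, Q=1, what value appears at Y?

Propagate with U3 forced: U0=1, U1=1, U2=1, U3=1 [stuck-at-1].
So Y = 1. (Without the fault it would be 0.)

1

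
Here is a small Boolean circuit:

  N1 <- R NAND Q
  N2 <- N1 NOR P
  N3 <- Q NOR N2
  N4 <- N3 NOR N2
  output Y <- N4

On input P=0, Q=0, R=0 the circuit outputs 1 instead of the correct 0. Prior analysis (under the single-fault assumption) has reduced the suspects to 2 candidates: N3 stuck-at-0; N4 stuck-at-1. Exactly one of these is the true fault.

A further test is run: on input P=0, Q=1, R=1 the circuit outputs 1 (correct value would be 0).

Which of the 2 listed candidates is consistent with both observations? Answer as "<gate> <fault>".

Evaluate each candidate on input P=0, Q=1, R=1:
  N3 stuck-at-0: N1=0, N2=1, N3=0 [stuck-at-0], N4=0 → 0 — eliminated
  N4 stuck-at-1: N1=0, N2=1, N3=0, N4=1 [stuck-at-1] → 1 — matches
Only N4 stuck-at-1 reproduces the observed 1.

N4 stuck-at-1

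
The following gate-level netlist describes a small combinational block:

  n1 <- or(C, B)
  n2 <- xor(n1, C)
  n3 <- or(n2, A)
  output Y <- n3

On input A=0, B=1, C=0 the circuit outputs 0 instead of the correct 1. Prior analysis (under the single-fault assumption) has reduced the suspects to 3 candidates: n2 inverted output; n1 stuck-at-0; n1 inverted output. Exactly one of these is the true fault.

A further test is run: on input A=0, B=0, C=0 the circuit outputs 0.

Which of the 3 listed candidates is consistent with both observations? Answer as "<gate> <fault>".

Evaluate each candidate on input A=0, B=0, C=0:
  n2 inverted output: n1=0, n2=1 [inverted output], n3=1 → 1 — eliminated
  n1 stuck-at-0: n1=0 [stuck-at-0], n2=0, n3=0 → 0 — matches
  n1 inverted output: n1=1 [inverted output], n2=1, n3=1 → 1 — eliminated
Only n1 stuck-at-0 reproduces the observed 0.

n1 stuck-at-0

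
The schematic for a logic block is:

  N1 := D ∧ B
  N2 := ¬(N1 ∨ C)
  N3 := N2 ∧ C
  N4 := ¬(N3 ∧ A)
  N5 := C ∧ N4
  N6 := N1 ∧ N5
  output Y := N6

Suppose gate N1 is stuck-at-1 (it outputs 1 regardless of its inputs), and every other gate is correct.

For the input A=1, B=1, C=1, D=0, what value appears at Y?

1

Propagate with N1 forced: N1=1 [stuck-at-1], N2=0, N3=0, N4=1, N5=1, N6=1.
So Y = 1. (Without the fault it would be 0.)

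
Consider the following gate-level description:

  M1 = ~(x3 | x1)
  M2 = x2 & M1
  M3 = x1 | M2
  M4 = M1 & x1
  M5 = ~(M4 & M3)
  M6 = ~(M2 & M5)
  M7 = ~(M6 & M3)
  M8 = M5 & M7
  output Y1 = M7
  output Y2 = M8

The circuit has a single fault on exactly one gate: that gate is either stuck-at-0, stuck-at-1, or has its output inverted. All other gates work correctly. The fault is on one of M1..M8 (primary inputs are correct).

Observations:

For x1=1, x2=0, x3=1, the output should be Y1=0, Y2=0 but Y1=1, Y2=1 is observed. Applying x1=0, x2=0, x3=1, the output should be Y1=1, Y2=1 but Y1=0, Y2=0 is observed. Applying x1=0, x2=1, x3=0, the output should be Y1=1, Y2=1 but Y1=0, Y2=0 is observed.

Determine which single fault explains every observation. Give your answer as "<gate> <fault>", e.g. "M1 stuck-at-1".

Fault-free values for test 1 (x1=1, x2=0, x3=1): M1=0, M2=0, M3=1, M4=0, M5=1, M6=1, M7=0, M8=0, giving Y1=0, Y2=0. Observed Y1=1, Y2=1.
Test 1: faults giving observed Y1=1, Y2=1 are {M2 stuck-at-1, M2 inverted output, M3 stuck-at-0, M3 inverted output, M6 stuck-at-0, M6 inverted output, M7 stuck-at-1, M7 inverted output}.
Test 2 (x1=0, x2=0, x3=1): fault-free M1=0, M2=0, M3=0, M4=0, M5=1, M6=1, M7=1, M8=1 → Y1=1, Y2=1; observed Y1=0, Y2=0. Eliminates M2 stuck-at-1, M2 inverted output, M3 stuck-at-0, M6 stuck-at-0, M6 inverted output, M7 stuck-at-1.
Test 3 (x1=0, x2=1, x3=0): fault-free M1=1, M2=1, M3=1, M4=0, M5=1, M6=0, M7=1, M8=1 → Y1=1, Y2=1; observed Y1=0, Y2=0. Eliminates M3 inverted output.
Only M7 inverted output is consistent with every test.

M7 inverted output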